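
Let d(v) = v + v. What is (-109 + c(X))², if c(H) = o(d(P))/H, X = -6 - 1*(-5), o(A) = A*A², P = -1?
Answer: 10201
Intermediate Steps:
d(v) = 2*v
o(A) = A³
X = -1 (X = -6 + 5 = -1)
c(H) = -8/H (c(H) = (2*(-1))³/H = (-2)³/H = -8/H)
(-109 + c(X))² = (-109 - 8/(-1))² = (-109 - 8*(-1))² = (-109 + 8)² = (-101)² = 10201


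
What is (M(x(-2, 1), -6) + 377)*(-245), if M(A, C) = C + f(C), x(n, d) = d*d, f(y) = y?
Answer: -89425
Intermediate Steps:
x(n, d) = d**2
M(A, C) = 2*C (M(A, C) = C + C = 2*C)
(M(x(-2, 1), -6) + 377)*(-245) = (2*(-6) + 377)*(-245) = (-12 + 377)*(-245) = 365*(-245) = -89425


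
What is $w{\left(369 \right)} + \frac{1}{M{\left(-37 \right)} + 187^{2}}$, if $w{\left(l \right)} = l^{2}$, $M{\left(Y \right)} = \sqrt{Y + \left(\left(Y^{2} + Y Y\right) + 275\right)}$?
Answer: $\frac{166501481300554}{1222827985} - \frac{4 \sqrt{186}}{1222827985} \approx 1.3616 \cdot 10^{5}$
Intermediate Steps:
$M{\left(Y \right)} = \sqrt{275 + Y + 2 Y^{2}}$ ($M{\left(Y \right)} = \sqrt{Y + \left(\left(Y^{2} + Y^{2}\right) + 275\right)} = \sqrt{Y + \left(2 Y^{2} + 275\right)} = \sqrt{Y + \left(275 + 2 Y^{2}\right)} = \sqrt{275 + Y + 2 Y^{2}}$)
$w{\left(369 \right)} + \frac{1}{M{\left(-37 \right)} + 187^{2}} = 369^{2} + \frac{1}{\sqrt{275 - 37 + 2 \left(-37\right)^{2}} + 187^{2}} = 136161 + \frac{1}{\sqrt{275 - 37 + 2 \cdot 1369} + 34969} = 136161 + \frac{1}{\sqrt{275 - 37 + 2738} + 34969} = 136161 + \frac{1}{\sqrt{2976} + 34969} = 136161 + \frac{1}{4 \sqrt{186} + 34969} = 136161 + \frac{1}{34969 + 4 \sqrt{186}}$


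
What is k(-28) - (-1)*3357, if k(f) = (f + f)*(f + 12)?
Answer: 4253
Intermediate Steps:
k(f) = 2*f*(12 + f) (k(f) = (2*f)*(12 + f) = 2*f*(12 + f))
k(-28) - (-1)*3357 = 2*(-28)*(12 - 28) - (-1)*3357 = 2*(-28)*(-16) - 1*(-3357) = 896 + 3357 = 4253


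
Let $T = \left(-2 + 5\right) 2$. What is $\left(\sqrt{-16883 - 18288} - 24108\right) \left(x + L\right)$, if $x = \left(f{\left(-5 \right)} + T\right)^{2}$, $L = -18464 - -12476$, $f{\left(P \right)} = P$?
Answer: $144334596 - 5987 i \sqrt{35171} \approx 1.4433 \cdot 10^{8} - 1.1228 \cdot 10^{6} i$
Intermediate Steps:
$T = 6$ ($T = 3 \cdot 2 = 6$)
$L = -5988$ ($L = -18464 + 12476 = -5988$)
$x = 1$ ($x = \left(-5 + 6\right)^{2} = 1^{2} = 1$)
$\left(\sqrt{-16883 - 18288} - 24108\right) \left(x + L\right) = \left(\sqrt{-16883 - 18288} - 24108\right) \left(1 - 5988\right) = \left(\sqrt{-35171} - 24108\right) \left(-5987\right) = \left(i \sqrt{35171} - 24108\right) \left(-5987\right) = \left(-24108 + i \sqrt{35171}\right) \left(-5987\right) = 144334596 - 5987 i \sqrt{35171}$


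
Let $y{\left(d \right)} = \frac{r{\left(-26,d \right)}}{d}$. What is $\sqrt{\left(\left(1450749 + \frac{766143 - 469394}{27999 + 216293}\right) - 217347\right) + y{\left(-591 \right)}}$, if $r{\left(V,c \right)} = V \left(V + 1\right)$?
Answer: $\frac{\sqrt{6427441748228909774829}}{72188286} \approx 1110.6$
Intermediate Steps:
$r{\left(V,c \right)} = V \left(1 + V\right)$
$y{\left(d \right)} = \frac{650}{d}$ ($y{\left(d \right)} = \frac{\left(-26\right) \left(1 - 26\right)}{d} = \frac{\left(-26\right) \left(-25\right)}{d} = \frac{650}{d}$)
$\sqrt{\left(\left(1450749 + \frac{766143 - 469394}{27999 + 216293}\right) - 217347\right) + y{\left(-591 \right)}} = \sqrt{\left(\left(1450749 + \frac{766143 - 469394}{27999 + 216293}\right) - 217347\right) + \frac{650}{-591}} = \sqrt{\left(\left(1450749 + \frac{296749}{244292}\right) - 217347\right) + 650 \left(- \frac{1}{591}\right)} = \sqrt{\left(\left(1450749 + 296749 \cdot \frac{1}{244292}\right) - 217347\right) - \frac{650}{591}} = \sqrt{\left(\left(1450749 + \frac{296749}{244292}\right) - 217347\right) - \frac{650}{591}} = \sqrt{\left(\frac{354406671457}{244292} - 217347\right) - \frac{650}{591}} = \sqrt{\frac{301310538133}{244292} - \frac{650}{591}} = \sqrt{\frac{178074369246803}{144376572}} = \frac{\sqrt{6427441748228909774829}}{72188286}$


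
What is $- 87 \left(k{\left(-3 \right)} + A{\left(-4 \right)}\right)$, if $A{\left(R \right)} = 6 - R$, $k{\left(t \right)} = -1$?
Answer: $-783$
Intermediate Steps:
$- 87 \left(k{\left(-3 \right)} + A{\left(-4 \right)}\right) = - 87 \left(-1 + \left(6 - -4\right)\right) = - 87 \left(-1 + \left(6 + 4\right)\right) = - 87 \left(-1 + 10\right) = \left(-87\right) 9 = -783$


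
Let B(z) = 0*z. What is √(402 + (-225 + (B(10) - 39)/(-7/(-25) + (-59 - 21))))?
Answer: 102*√67762/1993 ≈ 13.323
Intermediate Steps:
B(z) = 0
√(402 + (-225 + (B(10) - 39)/(-7/(-25) + (-59 - 21)))) = √(402 + (-225 + (0 - 39)/(-7/(-25) + (-59 - 21)))) = √(402 + (-225 - 39/(-7*(-1/25) - 80))) = √(402 + (-225 - 39/(7/25 - 80))) = √(402 + (-225 - 39/(-1993/25))) = √(402 + (-225 - 39*(-25/1993))) = √(402 + (-225 + 975/1993)) = √(402 - 447450/1993) = √(353736/1993) = 102*√67762/1993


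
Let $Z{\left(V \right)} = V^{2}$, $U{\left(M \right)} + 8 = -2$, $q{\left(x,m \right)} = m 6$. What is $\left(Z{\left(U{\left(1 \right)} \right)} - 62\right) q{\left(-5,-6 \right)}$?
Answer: $-1368$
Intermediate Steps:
$q{\left(x,m \right)} = 6 m$
$U{\left(M \right)} = -10$ ($U{\left(M \right)} = -8 - 2 = -10$)
$\left(Z{\left(U{\left(1 \right)} \right)} - 62\right) q{\left(-5,-6 \right)} = \left(\left(-10\right)^{2} - 62\right) 6 \left(-6\right) = \left(100 - 62\right) \left(-36\right) = 38 \left(-36\right) = -1368$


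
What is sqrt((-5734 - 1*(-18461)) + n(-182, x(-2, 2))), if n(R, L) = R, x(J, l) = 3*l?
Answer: sqrt(12545) ≈ 112.00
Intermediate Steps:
sqrt((-5734 - 1*(-18461)) + n(-182, x(-2, 2))) = sqrt((-5734 - 1*(-18461)) - 182) = sqrt((-5734 + 18461) - 182) = sqrt(12727 - 182) = sqrt(12545)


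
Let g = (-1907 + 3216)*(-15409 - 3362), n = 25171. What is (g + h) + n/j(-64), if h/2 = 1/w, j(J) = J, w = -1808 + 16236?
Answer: -5672312172437/230848 ≈ -2.4572e+7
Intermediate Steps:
w = 14428
g = -24571239 (g = 1309*(-18771) = -24571239)
h = 1/7214 (h = 2/14428 = 2*(1/14428) = 1/7214 ≈ 0.00013862)
(g + h) + n/j(-64) = (-24571239 + 1/7214) + 25171/(-64) = -177256918145/7214 + 25171*(-1/64) = -177256918145/7214 - 25171/64 = -5672312172437/230848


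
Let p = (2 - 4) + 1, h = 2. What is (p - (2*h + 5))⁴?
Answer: 10000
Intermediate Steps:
p = -1 (p = -2 + 1 = -1)
(p - (2*h + 5))⁴ = (-1 - (2*2 + 5))⁴ = (-1 - (4 + 5))⁴ = (-1 - 1*9)⁴ = (-1 - 9)⁴ = (-10)⁴ = 10000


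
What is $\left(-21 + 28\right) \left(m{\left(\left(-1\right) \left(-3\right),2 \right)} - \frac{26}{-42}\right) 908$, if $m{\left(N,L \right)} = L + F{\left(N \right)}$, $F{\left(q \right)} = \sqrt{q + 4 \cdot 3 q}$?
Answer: $\frac{49940}{3} + 6356 \sqrt{39} \approx 56340.0$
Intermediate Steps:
$F{\left(q \right)} = \sqrt{13} \sqrt{q}$ ($F{\left(q \right)} = \sqrt{q + 12 q} = \sqrt{13 q} = \sqrt{13} \sqrt{q}$)
$m{\left(N,L \right)} = L + \sqrt{13} \sqrt{N}$
$\left(-21 + 28\right) \left(m{\left(\left(-1\right) \left(-3\right),2 \right)} - \frac{26}{-42}\right) 908 = \left(-21 + 28\right) \left(\left(2 + \sqrt{13} \sqrt{\left(-1\right) \left(-3\right)}\right) - \frac{26}{-42}\right) 908 = 7 \left(\left(2 + \sqrt{13} \sqrt{3}\right) - - \frac{13}{21}\right) 908 = 7 \left(\left(2 + \sqrt{39}\right) + \frac{13}{21}\right) 908 = 7 \left(\frac{55}{21} + \sqrt{39}\right) 908 = \left(\frac{55}{3} + 7 \sqrt{39}\right) 908 = \frac{49940}{3} + 6356 \sqrt{39}$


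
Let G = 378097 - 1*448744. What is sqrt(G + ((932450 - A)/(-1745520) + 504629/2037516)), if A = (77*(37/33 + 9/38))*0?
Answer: I*sqrt(1723781466936457430702018)/4939617956 ≈ 265.8*I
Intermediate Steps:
A = 0 (A = (77*(37*(1/33) + 9*(1/38)))*0 = (77*(37/33 + 9/38))*0 = (77*(1703/1254))*0 = (11921/114)*0 = 0)
G = -70647 (G = 378097 - 448744 = -70647)
sqrt(G + ((932450 - A)/(-1745520) + 504629/2037516)) = sqrt(-70647 + ((932450 - 1*0)/(-1745520) + 504629/2037516)) = sqrt(-70647 + ((932450 + 0)*(-1/1745520) + 504629*(1/2037516))) = sqrt(-70647 + (932450*(-1/1745520) + 504629/2037516)) = sqrt(-70647 + (-93245/174552 + 504629/2037516)) = sqrt(-70647 - 2830671617/9879235912) = sqrt(-697941210146681/9879235912) = I*sqrt(1723781466936457430702018)/4939617956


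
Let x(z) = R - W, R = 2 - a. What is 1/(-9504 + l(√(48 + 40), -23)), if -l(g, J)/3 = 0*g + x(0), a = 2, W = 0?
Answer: -1/9504 ≈ -0.00010522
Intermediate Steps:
R = 0 (R = 2 - 1*2 = 2 - 2 = 0)
x(z) = 0 (x(z) = 0 - 1*0 = 0 + 0 = 0)
l(g, J) = 0 (l(g, J) = -3*(0*g + 0) = -3*(0 + 0) = -3*0 = 0)
1/(-9504 + l(√(48 + 40), -23)) = 1/(-9504 + 0) = 1/(-9504) = -1/9504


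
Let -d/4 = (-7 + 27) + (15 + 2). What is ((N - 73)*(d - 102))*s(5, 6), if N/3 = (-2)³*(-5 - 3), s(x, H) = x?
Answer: -148750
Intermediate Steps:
d = -148 (d = -4*((-7 + 27) + (15 + 2)) = -4*(20 + 17) = -4*37 = -148)
N = 192 (N = 3*((-2)³*(-5 - 3)) = 3*(-8*(-8)) = 3*64 = 192)
((N - 73)*(d - 102))*s(5, 6) = ((192 - 73)*(-148 - 102))*5 = (119*(-250))*5 = -29750*5 = -148750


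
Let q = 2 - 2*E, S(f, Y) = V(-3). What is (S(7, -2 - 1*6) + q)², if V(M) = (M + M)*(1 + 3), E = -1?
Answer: 400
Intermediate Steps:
V(M) = 8*M (V(M) = (2*M)*4 = 8*M)
S(f, Y) = -24 (S(f, Y) = 8*(-3) = -24)
q = 4 (q = 2 - 2*(-1) = 2 + 2 = 4)
(S(7, -2 - 1*6) + q)² = (-24 + 4)² = (-20)² = 400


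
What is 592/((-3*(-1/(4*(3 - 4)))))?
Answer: -2368/3 ≈ -789.33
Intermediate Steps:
592/((-3*(-1/(4*(3 - 4))))) = 592/((-3/((-4*(-1))))) = 592/((-3/4)) = 592/((-3*1/4)) = 592/(-3/4) = 592*(-4/3) = -2368/3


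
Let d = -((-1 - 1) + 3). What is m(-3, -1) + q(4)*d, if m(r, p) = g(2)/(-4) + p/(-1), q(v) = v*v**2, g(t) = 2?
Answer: -127/2 ≈ -63.500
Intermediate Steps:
d = -1 (d = -(-2 + 3) = -1*1 = -1)
q(v) = v**3
m(r, p) = -1/2 - p (m(r, p) = 2/(-4) + p/(-1) = 2*(-1/4) + p*(-1) = -1/2 - p)
m(-3, -1) + q(4)*d = (-1/2 - 1*(-1)) + 4**3*(-1) = (-1/2 + 1) + 64*(-1) = 1/2 - 64 = -127/2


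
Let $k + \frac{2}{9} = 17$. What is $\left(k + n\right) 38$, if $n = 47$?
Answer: $\frac{21812}{9} \approx 2423.6$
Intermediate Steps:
$k = \frac{151}{9}$ ($k = - \frac{2}{9} + 17 = \frac{151}{9} \approx 16.778$)
$\left(k + n\right) 38 = \left(\frac{151}{9} + 47\right) 38 = \frac{574}{9} \cdot 38 = \frac{21812}{9}$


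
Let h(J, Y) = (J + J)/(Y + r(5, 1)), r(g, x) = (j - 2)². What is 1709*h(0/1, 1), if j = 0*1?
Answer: 0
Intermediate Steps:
j = 0
r(g, x) = 4 (r(g, x) = (0 - 2)² = (-2)² = 4)
h(J, Y) = 2*J/(4 + Y) (h(J, Y) = (J + J)/(Y + 4) = (2*J)/(4 + Y) = 2*J/(4 + Y))
1709*h(0/1, 1) = 1709*(2*(0/1)/(4 + 1)) = 1709*(2*(0*1)/5) = 1709*(2*0*(⅕)) = 1709*0 = 0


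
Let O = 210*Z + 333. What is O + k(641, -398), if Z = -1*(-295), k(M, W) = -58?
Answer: 62225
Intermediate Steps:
Z = 295
O = 62283 (O = 210*295 + 333 = 61950 + 333 = 62283)
O + k(641, -398) = 62283 - 58 = 62225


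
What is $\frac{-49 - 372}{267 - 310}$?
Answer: $\frac{421}{43} \approx 9.7907$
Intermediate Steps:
$\frac{-49 - 372}{267 - 310} = - \frac{421}{-43} = \left(-421\right) \left(- \frac{1}{43}\right) = \frac{421}{43}$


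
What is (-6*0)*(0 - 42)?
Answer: 0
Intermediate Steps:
(-6*0)*(0 - 42) = 0*(-42) = 0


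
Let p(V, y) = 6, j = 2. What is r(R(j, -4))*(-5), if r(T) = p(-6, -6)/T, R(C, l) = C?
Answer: -15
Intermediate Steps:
r(T) = 6/T
r(R(j, -4))*(-5) = (6/2)*(-5) = (6*(1/2))*(-5) = 3*(-5) = -15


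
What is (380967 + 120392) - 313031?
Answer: 188328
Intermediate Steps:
(380967 + 120392) - 313031 = 501359 - 313031 = 188328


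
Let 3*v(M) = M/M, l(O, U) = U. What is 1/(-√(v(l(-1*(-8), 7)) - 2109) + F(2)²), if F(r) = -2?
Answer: 6/3187 + I*√18978/6374 ≈ 0.0018826 + 0.021613*I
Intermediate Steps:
v(M) = ⅓ (v(M) = (M/M)/3 = (⅓)*1 = ⅓)
1/(-√(v(l(-1*(-8), 7)) - 2109) + F(2)²) = 1/(-√(⅓ - 2109) + (-2)²) = 1/(-√(-6326/3) + 4) = 1/(-I*√18978/3 + 4) = 1/(4 - I*√18978/3)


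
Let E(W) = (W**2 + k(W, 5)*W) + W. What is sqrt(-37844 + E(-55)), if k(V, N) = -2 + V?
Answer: I*sqrt(31739) ≈ 178.15*I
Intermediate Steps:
E(W) = W + W**2 + W*(-2 + W) (E(W) = (W**2 + (-2 + W)*W) + W = (W**2 + W*(-2 + W)) + W = W + W**2 + W*(-2 + W))
sqrt(-37844 + E(-55)) = sqrt(-37844 - 55*(-1 + 2*(-55))) = sqrt(-37844 - 55*(-1 - 110)) = sqrt(-37844 - 55*(-111)) = sqrt(-37844 + 6105) = sqrt(-31739) = I*sqrt(31739)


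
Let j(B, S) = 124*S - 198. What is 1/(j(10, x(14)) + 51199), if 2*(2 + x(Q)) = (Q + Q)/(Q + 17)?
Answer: 1/50809 ≈ 1.9682e-5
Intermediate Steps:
x(Q) = -2 + Q/(17 + Q) (x(Q) = -2 + ((Q + Q)/(Q + 17))/2 = -2 + ((2*Q)/(17 + Q))/2 = -2 + (2*Q/(17 + Q))/2 = -2 + Q/(17 + Q))
j(B, S) = -198 + 124*S
1/(j(10, x(14)) + 51199) = 1/((-198 + 124*((-34 - 1*14)/(17 + 14))) + 51199) = 1/((-198 + 124*((-34 - 14)/31)) + 51199) = 1/((-198 + 124*((1/31)*(-48))) + 51199) = 1/((-198 + 124*(-48/31)) + 51199) = 1/((-198 - 192) + 51199) = 1/(-390 + 51199) = 1/50809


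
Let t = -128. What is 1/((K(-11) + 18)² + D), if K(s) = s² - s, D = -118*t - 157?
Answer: 1/37447 ≈ 2.6704e-5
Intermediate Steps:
D = 14947 (D = -118*(-128) - 157 = 15104 - 157 = 14947)
1/((K(-11) + 18)² + D) = 1/((-11*(-1 - 11) + 18)² + 14947) = 1/((-11*(-12) + 18)² + 14947) = 1/((132 + 18)² + 14947) = 1/(150² + 14947) = 1/(22500 + 14947) = 1/37447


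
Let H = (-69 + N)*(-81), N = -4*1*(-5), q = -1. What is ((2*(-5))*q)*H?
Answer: 39690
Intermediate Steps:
N = 20 (N = -4*(-5) = 20)
H = 3969 (H = (-69 + 20)*(-81) = -49*(-81) = 3969)
((2*(-5))*q)*H = ((2*(-5))*(-1))*3969 = -10*(-1)*3969 = 10*3969 = 39690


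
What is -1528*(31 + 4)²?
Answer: -1871800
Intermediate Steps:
-1528*(31 + 4)² = -1528*35² = -1528*1225 = -1871800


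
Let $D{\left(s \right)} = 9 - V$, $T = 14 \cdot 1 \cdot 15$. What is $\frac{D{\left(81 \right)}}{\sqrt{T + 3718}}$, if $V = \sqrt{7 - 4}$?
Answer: $\frac{\sqrt{982} \left(9 - \sqrt{3}\right)}{1964} \approx 0.11596$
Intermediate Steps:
$V = \sqrt{3} \approx 1.732$
$T = 210$ ($T = 14 \cdot 15 = 210$)
$D{\left(s \right)} = 9 - \sqrt{3}$
$\frac{D{\left(81 \right)}}{\sqrt{T + 3718}} = \frac{9 - \sqrt{3}}{\sqrt{210 + 3718}} = \frac{9 - \sqrt{3}}{\sqrt{3928}} = \frac{9 - \sqrt{3}}{2 \sqrt{982}} = \left(9 - \sqrt{3}\right) \frac{\sqrt{982}}{1964} = \frac{\sqrt{982} \left(9 - \sqrt{3}\right)}{1964}$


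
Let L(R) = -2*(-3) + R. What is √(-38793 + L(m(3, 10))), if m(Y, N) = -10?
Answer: I*√38797 ≈ 196.97*I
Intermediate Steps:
L(R) = 6 + R
√(-38793 + L(m(3, 10))) = √(-38793 + (6 - 10)) = √(-38793 - 4) = √(-38797) = I*√38797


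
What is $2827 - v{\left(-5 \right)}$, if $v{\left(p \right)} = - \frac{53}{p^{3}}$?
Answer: $\frac{353322}{125} \approx 2826.6$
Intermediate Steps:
$v{\left(p \right)} = - \frac{53}{p^{3}}$
$2827 - v{\left(-5 \right)} = 2827 - - \frac{53}{-125} = 2827 - \left(-53\right) \left(- \frac{1}{125}\right) = 2827 - \frac{53}{125} = \frac{353322}{125}$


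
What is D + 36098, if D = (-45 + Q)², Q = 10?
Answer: 37323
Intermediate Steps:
D = 1225 (D = (-45 + 10)² = (-35)² = 1225)
D + 36098 = 1225 + 36098 = 37323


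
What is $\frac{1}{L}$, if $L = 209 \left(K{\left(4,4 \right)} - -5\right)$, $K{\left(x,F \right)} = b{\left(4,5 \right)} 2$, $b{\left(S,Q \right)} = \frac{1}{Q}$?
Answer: $\frac{5}{5643} \approx 0.00088605$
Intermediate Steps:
$K{\left(x,F \right)} = \frac{2}{5}$ ($K{\left(x,F \right)} = \frac{1}{5} \cdot 2 = \frac{2}{5}$)
$L = \frac{5643}{5}$ ($L = 209 \left(\frac{2}{5} - -5\right) = 209 \left(\frac{2}{5} + 5\right) = 209 \cdot \frac{27}{5} = \frac{5643}{5} \approx 1128.6$)
$\frac{1}{L} = \frac{1}{\frac{5643}{5}} = \frac{5}{5643}$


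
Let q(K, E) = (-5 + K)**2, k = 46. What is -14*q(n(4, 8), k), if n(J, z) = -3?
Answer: -896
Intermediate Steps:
-14*q(n(4, 8), k) = -14*(-5 - 3)**2 = -14*(-8)**2 = -14*64 = -896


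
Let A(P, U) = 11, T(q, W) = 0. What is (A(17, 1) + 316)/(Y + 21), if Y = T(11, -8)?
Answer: 109/7 ≈ 15.571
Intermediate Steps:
Y = 0
(A(17, 1) + 316)/(Y + 21) = (11 + 316)/(0 + 21) = 327/21 = 327*(1/21) = 109/7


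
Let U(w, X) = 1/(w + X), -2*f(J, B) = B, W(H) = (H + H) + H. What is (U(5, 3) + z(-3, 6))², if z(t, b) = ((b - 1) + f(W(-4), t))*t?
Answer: 24025/64 ≈ 375.39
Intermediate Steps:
W(H) = 3*H (W(H) = 2*H + H = 3*H)
f(J, B) = -B/2
U(w, X) = 1/(X + w)
z(t, b) = t*(-1 + b - t/2) (z(t, b) = ((b - 1) - t/2)*t = ((-1 + b) - t/2)*t = (-1 + b - t/2)*t = t*(-1 + b - t/2))
(U(5, 3) + z(-3, 6))² = (1/(3 + 5) + (½)*(-3)*(-2 - 1*(-3) + 2*6))² = (1/8 + (½)*(-3)*(-2 + 3 + 12))² = (⅛ + (½)*(-3)*13)² = (⅛ - 39/2)² = (-155/8)² = 24025/64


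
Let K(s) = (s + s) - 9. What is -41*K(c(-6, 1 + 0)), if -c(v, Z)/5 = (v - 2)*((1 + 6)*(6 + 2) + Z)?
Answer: -186591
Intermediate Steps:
c(v, Z) = -5*(-2 + v)*(56 + Z) (c(v, Z) = -5*(v - 2)*((1 + 6)*(6 + 2) + Z) = -5*(-2 + v)*(7*8 + Z) = -5*(-2 + v)*(56 + Z))
K(s) = -9 + 2*s (K(s) = 2*s - 9 = -9 + 2*s)
-41*K(c(-6, 1 + 0)) = -41*(-9 + 2*(560 - 280*(-6) + 10*(1 + 0) - 5*(1 + 0)*(-6))) = -41*(-9 + 2*(560 + 1680 + 10*1 - 5*1*(-6))) = -41*(-9 + 2*(560 + 1680 + 10 + 30)) = -41*(-9 + 2*2280) = -41*(-9 + 4560) = -41*4551 = -186591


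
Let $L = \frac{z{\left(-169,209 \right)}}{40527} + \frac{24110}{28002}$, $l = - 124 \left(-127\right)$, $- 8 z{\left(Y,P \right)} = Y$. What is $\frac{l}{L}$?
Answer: $\frac{23828551901856}{1303596683} \approx 18279.0$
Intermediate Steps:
$z{\left(Y,P \right)} = - \frac{Y}{8}$
$l = 15748$ ($l = \left(-1\right) \left(-15748\right) = 15748$)
$L = \frac{1303596683}{1513116072}$ ($L = \frac{\left(- \frac{1}{8}\right) \left(-169\right)}{40527} + \frac{24110}{28002} = \frac{169}{8} \cdot \frac{1}{40527} + 24110 \cdot \frac{1}{28002} = \frac{169}{324216} + \frac{12055}{14001} = \frac{1303596683}{1513116072} \approx 0.86153$)
$\frac{l}{L} = \frac{15748}{\frac{1303596683}{1513116072}} = 15748 \cdot \frac{1513116072}{1303596683} = \frac{23828551901856}{1303596683}$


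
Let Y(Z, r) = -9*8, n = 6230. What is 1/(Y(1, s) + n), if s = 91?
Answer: 1/6158 ≈ 0.00016239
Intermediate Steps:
Y(Z, r) = -72
1/(Y(1, s) + n) = 1/(-72 + 6230) = 1/6158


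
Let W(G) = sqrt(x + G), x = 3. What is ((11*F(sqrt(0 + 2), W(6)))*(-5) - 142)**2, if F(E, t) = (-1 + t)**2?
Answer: 131044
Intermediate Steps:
W(G) = sqrt(3 + G)
((11*F(sqrt(0 + 2), W(6)))*(-5) - 142)**2 = ((11*(-1 + sqrt(3 + 6))**2)*(-5) - 142)**2 = ((11*(-1 + sqrt(9))**2)*(-5) - 142)**2 = ((11*(-1 + 3)**2)*(-5) - 142)**2 = ((11*2**2)*(-5) - 142)**2 = ((11*4)*(-5) - 142)**2 = (44*(-5) - 142)**2 = (-220 - 142)**2 = (-362)**2 = 131044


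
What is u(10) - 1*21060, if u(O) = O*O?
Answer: -20960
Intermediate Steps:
u(O) = O²
u(10) - 1*21060 = 10² - 1*21060 = 100 - 21060 = -20960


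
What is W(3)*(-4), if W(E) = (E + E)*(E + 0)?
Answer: -72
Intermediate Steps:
W(E) = 2*E² (W(E) = (2*E)*E = 2*E²)
W(3)*(-4) = (2*3²)*(-4) = (2*9)*(-4) = 18*(-4) = -72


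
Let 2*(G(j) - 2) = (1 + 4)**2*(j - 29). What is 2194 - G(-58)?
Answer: 6559/2 ≈ 3279.5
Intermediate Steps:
G(j) = -721/2 + 25*j/2 (G(j) = 2 + ((1 + 4)**2*(j - 29))/2 = 2 + (5**2*(-29 + j))/2 = 2 + (25*(-29 + j))/2 = 2 + (-725 + 25*j)/2 = 2 + (-725/2 + 25*j/2) = -721/2 + 25*j/2)
2194 - G(-58) = 2194 - (-721/2 + (25/2)*(-58)) = 2194 - (-721/2 - 725) = 2194 - 1*(-2171/2) = 2194 + 2171/2 = 6559/2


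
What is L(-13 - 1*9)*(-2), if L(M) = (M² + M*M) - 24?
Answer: -1888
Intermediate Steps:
L(M) = -24 + 2*M² (L(M) = (M² + M²) - 24 = 2*M² - 24 = -24 + 2*M²)
L(-13 - 1*9)*(-2) = (-24 + 2*(-13 - 1*9)²)*(-2) = (-24 + 2*(-13 - 9)²)*(-2) = (-24 + 2*(-22)²)*(-2) = (-24 + 2*484)*(-2) = (-24 + 968)*(-2) = 944*(-2) = -1888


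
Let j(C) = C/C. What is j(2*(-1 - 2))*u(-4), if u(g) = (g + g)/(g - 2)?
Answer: 4/3 ≈ 1.3333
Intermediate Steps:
j(C) = 1
u(g) = 2*g/(-2 + g) (u(g) = (2*g)/(-2 + g) = 2*g/(-2 + g))
j(2*(-1 - 2))*u(-4) = 1*(2*(-4)/(-2 - 4)) = 1*(2*(-4)/(-6)) = 1*(2*(-4)*(-⅙)) = 1*(4/3) = 4/3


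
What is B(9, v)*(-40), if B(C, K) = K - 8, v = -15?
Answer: 920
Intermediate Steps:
B(C, K) = -8 + K
B(9, v)*(-40) = (-8 - 15)*(-40) = -23*(-40) = 920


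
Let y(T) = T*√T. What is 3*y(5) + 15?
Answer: 15 + 15*√5 ≈ 48.541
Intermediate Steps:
y(T) = T^(3/2)
3*y(5) + 15 = 3*5^(3/2) + 15 = 3*(5*√5) + 15 = 15*√5 + 15 = 15 + 15*√5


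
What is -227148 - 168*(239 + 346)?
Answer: -325428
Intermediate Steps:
-227148 - 168*(239 + 346) = -227148 - 168*585 = -227148 - 1*98280 = -227148 - 98280 = -325428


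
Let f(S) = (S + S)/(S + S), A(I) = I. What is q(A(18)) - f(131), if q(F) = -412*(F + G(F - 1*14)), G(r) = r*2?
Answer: -10713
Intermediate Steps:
G(r) = 2*r
f(S) = 1 (f(S) = (2*S)/((2*S)) = (2*S)*(1/(2*S)) = 1)
q(F) = 11536 - 1236*F (q(F) = -412*(F + 2*(F - 1*14)) = -412*(F + 2*(F - 14)) = -412*(F + 2*(-14 + F)) = -412*(F + (-28 + 2*F)) = -412*(-28 + 3*F) = 11536 - 1236*F)
q(A(18)) - f(131) = (11536 - 1236*18) - 1*1 = (11536 - 22248) - 1 = -10712 - 1 = -10713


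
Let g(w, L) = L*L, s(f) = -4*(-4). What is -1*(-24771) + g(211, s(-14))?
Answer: 25027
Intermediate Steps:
s(f) = 16
g(w, L) = L²
-1*(-24771) + g(211, s(-14)) = -1*(-24771) + 16² = 24771 + 256 = 25027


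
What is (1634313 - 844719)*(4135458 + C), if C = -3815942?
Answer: 252287916504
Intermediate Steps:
(1634313 - 844719)*(4135458 + C) = (1634313 - 844719)*(4135458 - 3815942) = 789594*319516 = 252287916504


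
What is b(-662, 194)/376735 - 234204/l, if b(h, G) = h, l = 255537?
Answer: -29467336478/32089910565 ≈ -0.91827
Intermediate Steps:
b(-662, 194)/376735 - 234204/l = -662/376735 - 234204/255537 = -662*1/376735 - 234204*1/255537 = -662/376735 - 78068/85179 = -29467336478/32089910565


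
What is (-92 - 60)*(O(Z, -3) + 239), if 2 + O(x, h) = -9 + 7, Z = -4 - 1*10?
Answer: -35720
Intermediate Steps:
Z = -14 (Z = -4 - 10 = -14)
O(x, h) = -4 (O(x, h) = -2 + (-9 + 7) = -2 - 2 = -4)
(-92 - 60)*(O(Z, -3) + 239) = (-92 - 60)*(-4 + 239) = -152*235 = -35720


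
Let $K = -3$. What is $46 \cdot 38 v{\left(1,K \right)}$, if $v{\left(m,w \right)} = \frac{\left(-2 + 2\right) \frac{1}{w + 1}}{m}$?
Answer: $0$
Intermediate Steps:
$v{\left(m,w \right)} = 0$ ($v{\left(m,w \right)} = \frac{0 \frac{1}{1 + w}}{m} = \frac{0}{m} = 0$)
$46 \cdot 38 v{\left(1,K \right)} = 46 \cdot 38 \cdot 0 = 1748 \cdot 0 = 0$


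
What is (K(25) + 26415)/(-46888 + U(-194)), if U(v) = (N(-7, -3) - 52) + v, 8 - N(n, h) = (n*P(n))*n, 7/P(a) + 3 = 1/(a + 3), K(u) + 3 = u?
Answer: -343681/611266 ≈ -0.56224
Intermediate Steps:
K(u) = -3 + u
P(a) = 7/(-3 + 1/(3 + a)) (P(a) = 7/(-3 + 1/(a + 3)) = 7/(-3 + 1/(3 + a)))
N(n, h) = 8 - 7*n²*(-3 - n)/(8 + 3*n) (N(n, h) = 8 - n*(7*(-3 - n)/(8 + 3*n))*n = 8 - 7*n*(-3 - n)/(8 + 3*n)*n = 8 - 7*n²*(-3 - n)/(8 + 3*n))
U(v) = 800/13 + v (U(v) = ((64 + 24*(-7) + 7*(-7)²*(3 - 7))/(8 + 3*(-7)) - 52) + v = ((64 - 168 + 7*49*(-4))/(8 - 21) - 52) + v = ((64 - 168 - 1372)/(-13) - 52) + v = (-1/13*(-1476) - 52) + v = (1476/13 - 52) + v = 800/13 + v)
(K(25) + 26415)/(-46888 + U(-194)) = ((-3 + 25) + 26415)/(-46888 + (800/13 - 194)) = (22 + 26415)/(-46888 - 1722/13) = 26437/(-611266/13) = 26437*(-13/611266) = -343681/611266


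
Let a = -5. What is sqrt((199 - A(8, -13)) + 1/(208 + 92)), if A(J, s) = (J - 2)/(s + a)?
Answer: sqrt(179403)/30 ≈ 14.119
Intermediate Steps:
A(J, s) = (-2 + J)/(-5 + s) (A(J, s) = (J - 2)/(s - 5) = (-2 + J)/(-5 + s))
sqrt((199 - A(8, -13)) + 1/(208 + 92)) = sqrt((199 - (-2 + 8)/(-5 - 13)) + 1/(208 + 92)) = sqrt((199 - 6/(-18)) + 1/300) = sqrt((199 - (-1)*6/18) + 1/300) = sqrt((199 - 1*(-1/3)) + 1/300) = sqrt((199 + 1/3) + 1/300) = sqrt(598/3 + 1/300) = sqrt(59801/300) = sqrt(179403)/30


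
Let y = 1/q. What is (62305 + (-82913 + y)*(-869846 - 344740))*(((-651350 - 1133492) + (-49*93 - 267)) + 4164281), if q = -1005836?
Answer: 120265636887247791119305/502918 ≈ 2.3914e+17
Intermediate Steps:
y = -1/1005836 (y = 1/(-1005836) = -1/1005836 ≈ -9.9420e-7)
(62305 + (-82913 + y)*(-869846 - 344740))*(((-651350 - 1133492) + (-49*93 - 267)) + 4164281) = (62305 + (-82913 - 1/1005836)*(-869846 - 344740))*(((-651350 - 1133492) + (-49*93 - 267)) + 4164281) = (62305 - 83396880269/1005836*(-1214586))*((-1784842 + (-4557 - 267)) + 4164281) = (62305 + 50646341609201817/502918)*((-1784842 - 4824) + 4164281) = 50646372943507807*(-1789666 + 4164281)/502918 = (50646372943507807/502918)*2374615 = 120265636887247791119305/502918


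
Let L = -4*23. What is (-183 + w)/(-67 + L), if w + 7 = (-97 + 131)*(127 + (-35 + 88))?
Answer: -5930/159 ≈ -37.296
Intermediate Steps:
w = 6113 (w = -7 + (-97 + 131)*(127 + (-35 + 88)) = -7 + 34*(127 + 53) = -7 + 34*180 = -7 + 6120 = 6113)
L = -92
(-183 + w)/(-67 + L) = (-183 + 6113)/(-67 - 92) = 5930/(-159) = 5930*(-1/159) = -5930/159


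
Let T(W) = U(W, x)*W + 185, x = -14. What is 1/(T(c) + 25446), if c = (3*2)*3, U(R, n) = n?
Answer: 1/25379 ≈ 3.9403e-5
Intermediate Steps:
c = 18 (c = 6*3 = 18)
T(W) = 185 - 14*W (T(W) = -14*W + 185 = 185 - 14*W)
1/(T(c) + 25446) = 1/((185 - 14*18) + 25446) = 1/((185 - 252) + 25446) = 1/(-67 + 25446) = 1/25379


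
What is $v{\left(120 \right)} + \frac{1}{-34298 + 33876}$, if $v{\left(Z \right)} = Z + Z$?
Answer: $\frac{101279}{422} \approx 240.0$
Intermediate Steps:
$v{\left(Z \right)} = 2 Z$
$v{\left(120 \right)} + \frac{1}{-34298 + 33876} = 2 \cdot 120 + \frac{1}{-34298 + 33876} = 240 + \frac{1}{-422} = 240 - \frac{1}{422} = \frac{101279}{422}$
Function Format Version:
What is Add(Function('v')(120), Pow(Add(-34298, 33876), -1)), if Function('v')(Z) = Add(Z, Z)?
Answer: Rational(101279, 422) ≈ 240.00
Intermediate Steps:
Function('v')(Z) = Mul(2, Z)
Add(Function('v')(120), Pow(Add(-34298, 33876), -1)) = Add(Mul(2, 120), Pow(Add(-34298, 33876), -1)) = Add(240, Pow(-422, -1)) = Add(240, Rational(-1, 422)) = Rational(101279, 422)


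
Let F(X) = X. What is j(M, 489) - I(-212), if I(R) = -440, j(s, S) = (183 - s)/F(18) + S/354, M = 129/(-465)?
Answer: 74331857/164610 ≈ 451.56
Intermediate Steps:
M = -43/155 (M = 129*(-1/465) = -43/155 ≈ -0.27742)
j(s, S) = 61/6 - s/18 + S/354 (j(s, S) = (183 - s)/18 + S/354 = (183 - s)*(1/18) + S*(1/354) = (61/6 - s/18) + S/354 = 61/6 - s/18 + S/354)
j(M, 489) - I(-212) = (61/6 - 1/18*(-43/155) + (1/354)*489) - 1*(-440) = (61/6 + 43/2790 + 163/118) + 440 = 1903457/164610 + 440 = 74331857/164610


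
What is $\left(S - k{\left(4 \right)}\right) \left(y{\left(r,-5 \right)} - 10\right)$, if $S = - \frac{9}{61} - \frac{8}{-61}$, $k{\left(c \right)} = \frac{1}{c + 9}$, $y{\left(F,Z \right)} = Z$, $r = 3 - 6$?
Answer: $\frac{1110}{793} \approx 1.3997$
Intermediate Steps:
$r = -3$ ($r = 3 - 6 = -3$)
$k{\left(c \right)} = \frac{1}{9 + c}$
$S = - \frac{1}{61}$ ($S = \left(-9\right) \frac{1}{61} - - \frac{8}{61} = - \frac{9}{61} + \frac{8}{61} = - \frac{1}{61} \approx -0.016393$)
$\left(S - k{\left(4 \right)}\right) \left(y{\left(r,-5 \right)} - 10\right) = \left(- \frac{1}{61} - \frac{1}{9 + 4}\right) \left(-5 - 10\right) = \left(- \frac{1}{61} - \frac{1}{13}\right) \left(-5 - 10\right) = \left(- \frac{1}{61} - \frac{1}{13}\right) \left(-15\right) = \left(- \frac{74}{793}\right) \left(-15\right) = \frac{1110}{793}$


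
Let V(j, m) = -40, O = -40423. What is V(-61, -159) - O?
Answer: 40383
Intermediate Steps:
V(-61, -159) - O = -40 - 1*(-40423) = -40 + 40423 = 40383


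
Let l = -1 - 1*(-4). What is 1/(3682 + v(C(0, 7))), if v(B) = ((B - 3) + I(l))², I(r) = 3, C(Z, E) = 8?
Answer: 1/3746 ≈ 0.00026695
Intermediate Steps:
l = 3 (l = -1 + 4 = 3)
v(B) = B² (v(B) = ((B - 3) + 3)² = ((-3 + B) + 3)² = B²)
1/(3682 + v(C(0, 7))) = 1/(3682 + 8²) = 1/(3682 + 64) = 1/3746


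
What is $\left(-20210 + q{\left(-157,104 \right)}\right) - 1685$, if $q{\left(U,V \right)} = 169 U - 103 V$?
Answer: $-59140$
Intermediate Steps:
$q{\left(U,V \right)} = - 103 V + 169 U$
$\left(-20210 + q{\left(-157,104 \right)}\right) - 1685 = \left(-20210 + \left(\left(-103\right) 104 + 169 \left(-157\right)\right)\right) - 1685 = \left(-20210 - 37245\right) - 1685 = -57455 - 1685 = -59140$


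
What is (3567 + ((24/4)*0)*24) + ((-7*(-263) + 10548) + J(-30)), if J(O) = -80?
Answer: 15876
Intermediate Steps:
(3567 + ((24/4)*0)*24) + ((-7*(-263) + 10548) + J(-30)) = (3567 + ((24/4)*0)*24) + ((-7*(-263) + 10548) - 80) = (3567 + ((24*(¼))*0)*24) + ((1841 + 10548) - 80) = (3567 + (6*0)*24) + (12389 - 80) = (3567 + 0*24) + 12309 = (3567 + 0) + 12309 = 3567 + 12309 = 15876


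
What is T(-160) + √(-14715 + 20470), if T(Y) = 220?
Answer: 220 + √5755 ≈ 295.86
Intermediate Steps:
T(-160) + √(-14715 + 20470) = 220 + √(-14715 + 20470) = 220 + √5755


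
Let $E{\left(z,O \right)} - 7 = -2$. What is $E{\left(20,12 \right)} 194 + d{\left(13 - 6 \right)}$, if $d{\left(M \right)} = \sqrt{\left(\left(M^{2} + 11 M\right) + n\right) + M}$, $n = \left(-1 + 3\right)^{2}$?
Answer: $970 + \sqrt{137} \approx 981.71$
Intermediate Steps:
$E{\left(z,O \right)} = 5$ ($E{\left(z,O \right)} = 7 - 2 = 5$)
$n = 4$ ($n = 2^{2} = 4$)
$d{\left(M \right)} = \sqrt{4 + M^{2} + 12 M}$ ($d{\left(M \right)} = \sqrt{\left(\left(M^{2} + 11 M\right) + 4\right) + M} = \sqrt{\left(4 + M^{2} + 11 M\right) + M} = \sqrt{4 + M^{2} + 12 M}$)
$E{\left(20,12 \right)} 194 + d{\left(13 - 6 \right)} = 5 \cdot 194 + \sqrt{4 + \left(13 - 6\right)^{2} + 12 \left(13 - 6\right)} = 970 + \sqrt{4 + 7^{2} + 12 \cdot 7} = 970 + \sqrt{4 + 49 + 84} = 970 + \sqrt{137}$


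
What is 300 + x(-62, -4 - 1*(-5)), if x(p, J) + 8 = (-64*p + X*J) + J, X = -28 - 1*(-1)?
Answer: 4234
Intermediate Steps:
X = -27 (X = -28 + 1 = -27)
x(p, J) = -8 - 64*p - 26*J (x(p, J) = -8 + ((-64*p - 27*J) + J) = -8 + (-64*p - 26*J) = -8 - 64*p - 26*J)
300 + x(-62, -4 - 1*(-5)) = 300 + (-8 - 64*(-62) - 26*(-4 - 1*(-5))) = 300 + (-8 + 3968 - 26*(-4 + 5)) = 300 + (-8 + 3968 - 26*1) = 300 + (-8 + 3968 - 26) = 300 + 3934 = 4234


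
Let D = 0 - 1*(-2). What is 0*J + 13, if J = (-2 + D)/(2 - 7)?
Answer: 13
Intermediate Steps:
D = 2 (D = 0 + 2 = 2)
J = 0 (J = (-2 + 2)/(2 - 7) = 0/(-5) = 0*(-⅕) = 0)
0*J + 13 = 0*0 + 13 = 0 + 13 = 13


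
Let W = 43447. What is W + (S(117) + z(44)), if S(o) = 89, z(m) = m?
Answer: 43580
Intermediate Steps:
W + (S(117) + z(44)) = 43447 + (89 + 44) = 43447 + 133 = 43580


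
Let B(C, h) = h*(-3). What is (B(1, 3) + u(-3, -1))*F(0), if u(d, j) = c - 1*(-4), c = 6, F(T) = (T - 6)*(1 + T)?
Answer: -6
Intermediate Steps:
B(C, h) = -3*h
F(T) = (1 + T)*(-6 + T) (F(T) = (-6 + T)*(1 + T) = (1 + T)*(-6 + T))
u(d, j) = 10 (u(d, j) = 6 - 1*(-4) = 6 + 4 = 10)
(B(1, 3) + u(-3, -1))*F(0) = (-3*3 + 10)*(-6 + 0² - 5*0) = (-9 + 10)*(-6 + 0 + 0) = 1*(-6) = -6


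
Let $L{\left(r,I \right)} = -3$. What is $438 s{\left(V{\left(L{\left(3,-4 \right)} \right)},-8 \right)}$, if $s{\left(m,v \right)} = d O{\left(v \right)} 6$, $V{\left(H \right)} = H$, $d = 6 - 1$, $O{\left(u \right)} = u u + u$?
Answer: $735840$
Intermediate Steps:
$O{\left(u \right)} = u + u^{2}$ ($O{\left(u \right)} = u^{2} + u = u + u^{2}$)
$d = 5$ ($d = 6 - 1 = 5$)
$s{\left(m,v \right)} = 30 v \left(1 + v\right)$ ($s{\left(m,v \right)} = 5 v \left(1 + v\right) 6 = 30 v \left(1 + v\right)$)
$438 s{\left(V{\left(L{\left(3,-4 \right)} \right)},-8 \right)} = 438 \cdot 30 \left(-8\right) \left(1 - 8\right) = 438 \cdot 30 \left(-8\right) \left(-7\right) = 438 \cdot 1680 = 735840$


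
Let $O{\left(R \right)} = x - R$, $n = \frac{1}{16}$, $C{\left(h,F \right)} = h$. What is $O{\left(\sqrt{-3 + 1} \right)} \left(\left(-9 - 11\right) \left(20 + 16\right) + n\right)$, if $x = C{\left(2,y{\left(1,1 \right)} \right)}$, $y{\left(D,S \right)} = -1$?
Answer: $- \frac{11519}{8} + \frac{11519 i \sqrt{2}}{16} \approx -1439.9 + 1018.1 i$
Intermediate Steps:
$x = 2$
$n = \frac{1}{16} \approx 0.0625$
$O{\left(R \right)} = 2 - R$
$O{\left(\sqrt{-3 + 1} \right)} \left(\left(-9 - 11\right) \left(20 + 16\right) + n\right) = \left(2 - \sqrt{-3 + 1}\right) \left(\left(-9 - 11\right) \left(20 + 16\right) + \frac{1}{16}\right) = \left(2 - \sqrt{-2}\right) \left(\left(-20\right) 36 + \frac{1}{16}\right) = \left(2 - i \sqrt{2}\right) \left(-720 + \frac{1}{16}\right) = \left(2 - i \sqrt{2}\right) \left(- \frac{11519}{16}\right) = - \frac{11519}{8} + \frac{11519 i \sqrt{2}}{16}$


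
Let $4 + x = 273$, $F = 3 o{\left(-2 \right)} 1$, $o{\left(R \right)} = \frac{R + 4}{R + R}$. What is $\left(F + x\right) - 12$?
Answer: $\frac{511}{2} \approx 255.5$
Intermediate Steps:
$o{\left(R \right)} = \frac{4 + R}{2 R}$
$F = - \frac{3}{2}$ ($F = 3 \frac{4 - 2}{2 \left(-2\right)} 1 = 3 \cdot \frac{1}{2} \left(- \frac{1}{2}\right) 2 \cdot 1 = 3 \left(- \frac{1}{2}\right) 1 = \left(- \frac{3}{2}\right) 1 = - \frac{3}{2} \approx -1.5$)
$x = 269$ ($x = -4 + 273 = 269$)
$\left(F + x\right) - 12 = \left(- \frac{3}{2} + 269\right) - 12 = \frac{535}{2} - 12 = \frac{511}{2}$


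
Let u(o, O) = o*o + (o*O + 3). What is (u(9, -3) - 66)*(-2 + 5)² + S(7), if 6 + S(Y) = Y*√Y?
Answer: -87 + 7*√7 ≈ -68.480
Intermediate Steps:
S(Y) = -6 + Y^(3/2) (S(Y) = -6 + Y*√Y = -6 + Y^(3/2))
u(o, O) = 3 + o² + O*o (u(o, O) = o² + (O*o + 3) = o² + (3 + O*o) = 3 + o² + O*o)
(u(9, -3) - 66)*(-2 + 5)² + S(7) = ((3 + 9² - 3*9) - 66)*(-2 + 5)² + (-6 + 7^(3/2)) = ((3 + 81 - 27) - 66)*3² + (-6 + 7*√7) = (57 - 66)*9 + (-6 + 7*√7) = -9*9 + (-6 + 7*√7) = -81 + (-6 + 7*√7) = -87 + 7*√7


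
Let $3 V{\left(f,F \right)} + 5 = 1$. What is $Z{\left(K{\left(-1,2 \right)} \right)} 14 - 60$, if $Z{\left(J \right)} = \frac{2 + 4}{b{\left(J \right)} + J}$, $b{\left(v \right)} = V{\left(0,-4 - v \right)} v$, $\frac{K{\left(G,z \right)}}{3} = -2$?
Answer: $-18$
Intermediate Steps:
$V{\left(f,F \right)} = - \frac{4}{3}$ ($V{\left(f,F \right)} = - \frac{5}{3} + \frac{1}{3} \cdot 1 = - \frac{5}{3} + \frac{1}{3} = - \frac{4}{3}$)
$K{\left(G,z \right)} = -6$ ($K{\left(G,z \right)} = 3 \left(-2\right) = -6$)
$b{\left(v \right)} = - \frac{4 v}{3}$
$Z{\left(J \right)} = - \frac{18}{J}$ ($Z{\left(J \right)} = \frac{2 + 4}{- \frac{4 J}{3} + J} = \frac{6}{\left(- \frac{1}{3}\right) J} = 6 \left(- \frac{3}{J}\right) = - \frac{18}{J}$)
$Z{\left(K{\left(-1,2 \right)} \right)} 14 - 60 = - \frac{18}{-6} \cdot 14 - 60 = \left(-18\right) \left(- \frac{1}{6}\right) 14 - 60 = 3 \cdot 14 - 60 = 42 - 60 = -18$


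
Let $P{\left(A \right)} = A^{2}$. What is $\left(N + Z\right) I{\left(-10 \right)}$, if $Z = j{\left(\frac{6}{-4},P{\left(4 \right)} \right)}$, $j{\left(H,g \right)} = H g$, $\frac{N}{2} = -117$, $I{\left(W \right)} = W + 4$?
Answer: $1548$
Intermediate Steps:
$I{\left(W \right)} = 4 + W$
$N = -234$ ($N = 2 \left(-117\right) = -234$)
$Z = -24$ ($Z = \frac{6}{-4} \cdot 4^{2} = 6 \left(- \frac{1}{4}\right) 16 = \left(- \frac{3}{2}\right) 16 = -24$)
$\left(N + Z\right) I{\left(-10 \right)} = \left(-234 - 24\right) \left(4 - 10\right) = \left(-258\right) \left(-6\right) = 1548$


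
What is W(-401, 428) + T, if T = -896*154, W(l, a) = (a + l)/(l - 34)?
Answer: -20007689/145 ≈ -1.3798e+5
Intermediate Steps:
W(l, a) = (a + l)/(-34 + l)
T = -137984
W(-401, 428) + T = (428 - 401)/(-34 - 401) - 137984 = 27/(-435) - 137984 = -1/435*27 - 137984 = -9/145 - 137984 = -20007689/145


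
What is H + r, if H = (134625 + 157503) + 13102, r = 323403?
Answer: 628633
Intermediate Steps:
H = 305230 (H = 292128 + 13102 = 305230)
H + r = 305230 + 323403 = 628633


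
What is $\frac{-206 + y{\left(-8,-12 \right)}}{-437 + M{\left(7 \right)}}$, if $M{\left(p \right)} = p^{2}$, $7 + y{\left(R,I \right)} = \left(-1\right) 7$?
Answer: $\frac{55}{97} \approx 0.56701$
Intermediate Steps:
$y{\left(R,I \right)} = -14$ ($y{\left(R,I \right)} = -7 - 7 = -14$)
$\frac{-206 + y{\left(-8,-12 \right)}}{-437 + M{\left(7 \right)}} = \frac{-206 - 14}{-437 + 7^{2}} = - \frac{220}{-437 + 49} = - \frac{220}{-388} = \left(-220\right) \left(- \frac{1}{388}\right) = \frac{55}{97}$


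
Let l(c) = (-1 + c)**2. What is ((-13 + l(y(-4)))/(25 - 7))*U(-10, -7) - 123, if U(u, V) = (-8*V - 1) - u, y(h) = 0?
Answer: -499/3 ≈ -166.33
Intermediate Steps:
U(u, V) = -1 - u - 8*V (U(u, V) = (-1 - 8*V) - u = -1 - u - 8*V)
((-13 + l(y(-4)))/(25 - 7))*U(-10, -7) - 123 = ((-13 + (-1 + 0)**2)/(25 - 7))*(-1 - 1*(-10) - 8*(-7)) - 123 = ((-13 + (-1)**2)/18)*(-1 + 10 + 56) - 123 = ((-13 + 1)*(1/18))*65 - 123 = -12*1/18*65 - 123 = -2/3*65 - 123 = -130/3 - 123 = -499/3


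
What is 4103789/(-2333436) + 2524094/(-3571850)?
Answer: -10273965273317/4167341688300 ≈ -2.4654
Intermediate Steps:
4103789/(-2333436) + 2524094/(-3571850) = 4103789*(-1/2333436) + 2524094*(-1/3571850) = -4103789/2333436 - 1262047/1785925 = -10273965273317/4167341688300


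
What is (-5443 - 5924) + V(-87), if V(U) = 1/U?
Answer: -988930/87 ≈ -11367.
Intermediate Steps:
(-5443 - 5924) + V(-87) = (-5443 - 5924) + 1/(-87) = -11367 - 1/87 = -988930/87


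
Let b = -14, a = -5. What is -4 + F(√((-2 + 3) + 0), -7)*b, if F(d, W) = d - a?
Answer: -88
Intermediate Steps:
F(d, W) = 5 + d (F(d, W) = d - 1*(-5) = d + 5 = 5 + d)
-4 + F(√((-2 + 3) + 0), -7)*b = -4 + (5 + √((-2 + 3) + 0))*(-14) = -4 + (5 + √(1 + 0))*(-14) = -4 + (5 + √1)*(-14) = -4 + (5 + 1)*(-14) = -4 + 6*(-14) = -4 - 84 = -88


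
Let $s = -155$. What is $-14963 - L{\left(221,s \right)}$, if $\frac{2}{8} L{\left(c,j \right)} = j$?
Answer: $-14343$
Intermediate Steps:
$L{\left(c,j \right)} = 4 j$
$-14963 - L{\left(221,s \right)} = -14963 - 4 \left(-155\right) = -14963 - -620 = -14963 + 620 = -14343$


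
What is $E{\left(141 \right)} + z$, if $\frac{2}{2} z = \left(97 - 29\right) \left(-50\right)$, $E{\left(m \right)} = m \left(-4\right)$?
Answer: $-3964$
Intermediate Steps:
$E{\left(m \right)} = - 4 m$
$z = -3400$ ($z = \left(97 - 29\right) \left(-50\right) = 68 \left(-50\right) = -3400$)
$E{\left(141 \right)} + z = \left(-4\right) 141 - 3400 = -564 - 3400 = -3964$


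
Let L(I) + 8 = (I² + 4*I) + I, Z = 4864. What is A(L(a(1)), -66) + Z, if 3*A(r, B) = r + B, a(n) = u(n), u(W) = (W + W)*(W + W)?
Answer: 14554/3 ≈ 4851.3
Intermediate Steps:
u(W) = 4*W² (u(W) = (2*W)*(2*W) = 4*W²)
a(n) = 4*n²
L(I) = -8 + I² + 5*I (L(I) = -8 + ((I² + 4*I) + I) = -8 + (I² + 5*I) = -8 + I² + 5*I)
A(r, B) = B/3 + r/3 (A(r, B) = (r + B)/3 = (B + r)/3 = B/3 + r/3)
A(L(a(1)), -66) + Z = ((⅓)*(-66) + (-8 + (4*1²)² + 5*(4*1²))/3) + 4864 = (-22 + (-8 + (4*1)² + 5*(4*1))/3) + 4864 = (-22 + (-8 + 4² + 5*4)/3) + 4864 = (-22 + (-8 + 16 + 20)/3) + 4864 = (-22 + (⅓)*28) + 4864 = (-22 + 28/3) + 4864 = -38/3 + 4864 = 14554/3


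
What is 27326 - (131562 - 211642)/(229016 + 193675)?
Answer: 11550534346/422691 ≈ 27326.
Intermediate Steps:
27326 - (131562 - 211642)/(229016 + 193675) = 27326 - (-80080)/422691 = 27326 - 1*(-80080/422691) = 27326 + 80080/422691 = 11550534346/422691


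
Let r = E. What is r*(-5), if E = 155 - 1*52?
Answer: -515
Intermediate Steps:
E = 103 (E = 155 - 52 = 103)
r = 103
r*(-5) = 103*(-5) = -515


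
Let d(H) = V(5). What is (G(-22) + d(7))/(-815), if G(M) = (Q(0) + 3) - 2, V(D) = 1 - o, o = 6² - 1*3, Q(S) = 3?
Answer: 28/815 ≈ 0.034356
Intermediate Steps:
o = 33 (o = 36 - 3 = 33)
V(D) = -32 (V(D) = 1 - 1*33 = 1 - 33 = -32)
d(H) = -32
G(M) = 4 (G(M) = (3 + 3) - 2 = 6 - 2 = 4)
(G(-22) + d(7))/(-815) = (4 - 32)/(-815) = -28*(-1/815) = 28/815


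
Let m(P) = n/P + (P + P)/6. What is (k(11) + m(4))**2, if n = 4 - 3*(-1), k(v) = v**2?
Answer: 2217121/144 ≈ 15397.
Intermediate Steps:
n = 7 (n = 4 + 3 = 7)
m(P) = 7/P + P/3 (m(P) = 7/P + (P + P)/6 = 7/P + (2*P)*(1/6) = 7/P + P/3)
(k(11) + m(4))**2 = (11**2 + (7/4 + (1/3)*4))**2 = (121 + (7*(1/4) + 4/3))**2 = (121 + (7/4 + 4/3))**2 = (121 + 37/12)**2 = (1489/12)**2 = 2217121/144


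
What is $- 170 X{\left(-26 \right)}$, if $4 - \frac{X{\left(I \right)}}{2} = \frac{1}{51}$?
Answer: $- \frac{4060}{3} \approx -1353.3$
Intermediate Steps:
$X{\left(I \right)} = \frac{406}{51}$ ($X{\left(I \right)} = 8 - \frac{2}{51} = \frac{406}{51}$)
$- 170 X{\left(-26 \right)} = \left(-170\right) \frac{406}{51} = - \frac{4060}{3}$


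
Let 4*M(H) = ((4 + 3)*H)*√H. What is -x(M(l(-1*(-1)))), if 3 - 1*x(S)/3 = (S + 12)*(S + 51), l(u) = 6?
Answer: 7623/2 + 3969*√6/2 ≈ 8672.5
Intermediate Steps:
M(H) = 7*H^(3/2)/4 (M(H) = (((4 + 3)*H)*√H)/4 = ((7*H)*√H)/4 = (7*H^(3/2))/4 = 7*H^(3/2)/4)
x(S) = 9 - 3*(12 + S)*(51 + S) (x(S) = 9 - 3*(S + 12)*(S + 51) = 9 - 3*(12 + S)*(51 + S))
-x(M(l(-1*(-1)))) = -(-1827 - 1323*6^(3/2)/4 - 3*(7*6^(3/2)/4)²) = -(-1827 - 1323*6*√6/4 - 3*(7*(6*√6)/4)²) = -(-1827 - 3969*√6/2 - 3*(21*√6/2)²) = -(-1827 - 3969*√6/2 - 3*1323/2) = -(-1827 - 3969*√6/2 - 3969/2) = -(-7623/2 - 3969*√6/2) = 7623/2 + 3969*√6/2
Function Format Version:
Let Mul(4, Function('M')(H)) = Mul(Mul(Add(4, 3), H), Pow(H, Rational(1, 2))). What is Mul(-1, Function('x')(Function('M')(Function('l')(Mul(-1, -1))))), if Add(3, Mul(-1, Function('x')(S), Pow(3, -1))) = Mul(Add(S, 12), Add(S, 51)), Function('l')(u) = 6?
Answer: Add(Rational(7623, 2), Mul(Rational(3969, 2), Pow(6, Rational(1, 2)))) ≈ 8672.5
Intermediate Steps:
Function('M')(H) = Mul(Rational(7, 4), Pow(H, Rational(3, 2))) (Function('M')(H) = Mul(Rational(1, 4), Mul(Mul(Add(4, 3), H), Pow(H, Rational(1, 2)))) = Mul(Rational(1, 4), Mul(Mul(7, H), Pow(H, Rational(1, 2)))) = Mul(Rational(1, 4), Mul(7, Pow(H, Rational(3, 2)))) = Mul(Rational(7, 4), Pow(H, Rational(3, 2))))
Function('x')(S) = Add(9, Mul(-3, Add(12, S), Add(51, S))) (Function('x')(S) = Add(9, Mul(-3, Mul(Add(S, 12), Add(S, 51)))) = Add(9, Mul(-3, Mul(Add(12, S), Add(51, S)))) = Add(9, Mul(-3, Add(12, S), Add(51, S))))
Mul(-1, Function('x')(Function('M')(Function('l')(Mul(-1, -1))))) = Mul(-1, Add(-1827, Mul(-189, Mul(Rational(7, 4), Pow(6, Rational(3, 2)))), Mul(-3, Pow(Mul(Rational(7, 4), Pow(6, Rational(3, 2))), 2)))) = Mul(-1, Add(-1827, Mul(-189, Mul(Rational(7, 4), Mul(6, Pow(6, Rational(1, 2))))), Mul(-3, Pow(Mul(Rational(7, 4), Mul(6, Pow(6, Rational(1, 2)))), 2)))) = Mul(-1, Add(-1827, Mul(-189, Mul(Rational(21, 2), Pow(6, Rational(1, 2)))), Mul(-3, Pow(Mul(Rational(21, 2), Pow(6, Rational(1, 2))), 2)))) = Mul(-1, Add(-1827, Mul(Rational(-3969, 2), Pow(6, Rational(1, 2))), Mul(-3, Rational(1323, 2)))) = Mul(-1, Add(-1827, Mul(Rational(-3969, 2), Pow(6, Rational(1, 2))), Rational(-3969, 2))) = Mul(-1, Add(Rational(-7623, 2), Mul(Rational(-3969, 2), Pow(6, Rational(1, 2))))) = Add(Rational(7623, 2), Mul(Rational(3969, 2), Pow(6, Rational(1, 2))))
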